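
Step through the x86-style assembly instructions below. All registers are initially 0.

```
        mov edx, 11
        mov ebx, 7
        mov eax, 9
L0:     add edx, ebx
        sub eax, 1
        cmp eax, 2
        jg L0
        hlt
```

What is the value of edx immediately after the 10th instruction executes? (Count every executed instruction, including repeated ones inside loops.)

25

mov edx, 11 → edx=11
mov ebx, 7 → ebx=7
mov eax, 9 → eax=9
add edx, ebx → edx=11+7=18
sub eax, 1 → eax=9-1=8
cmp eax, 2  (cmp 8,2)
jg L0: taken
add edx, ebx → edx=18+7=25
sub eax, 1 → eax=8-1=7
cmp eax, 2  (cmp 7,2)
After step 10: edx = 25.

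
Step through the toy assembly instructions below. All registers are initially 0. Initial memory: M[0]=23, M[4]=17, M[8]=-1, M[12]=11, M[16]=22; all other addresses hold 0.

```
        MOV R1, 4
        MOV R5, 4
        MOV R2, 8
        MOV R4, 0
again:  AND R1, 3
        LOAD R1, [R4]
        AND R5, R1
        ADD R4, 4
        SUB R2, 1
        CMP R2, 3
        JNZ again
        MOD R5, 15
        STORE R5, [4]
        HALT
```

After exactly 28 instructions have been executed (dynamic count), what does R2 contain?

after MOV R1, 4: R1=4
after MOV R5, 4: R5=4
after MOV R2, 8: R2=8
after MOV R4, 0: R4=0
after AND R1, 3: R1=4&3=0
after LOAD R1, [R4]: R1=M[0]=23
after AND R5, R1: R5=4&23=4
after ADD R4, 4: R4=0+4=4
after SUB R2, 1: R2=8-1=7
CMP R2, 3  (cmp 7,3)
JNZ again: taken
after AND R1, 3: R1=23&3=3
after LOAD R1, [R4]: R1=M[4]=17
after AND R5, R1: R5=4&17=0
after ADD R4, 4: R4=4+4=8
after SUB R2, 1: R2=7-1=6
CMP R2, 3  (cmp 6,3)
JNZ again: taken
after AND R1, 3: R1=17&3=1
after LOAD R1, [R4]: R1=M[8]=-1
after AND R5, R1: R5=0&(-1)=0
after ADD R4, 4: R4=8+4=12
after SUB R2, 1: R2=6-1=5
CMP R2, 3  (cmp 5,3)
JNZ again: taken
after AND R1, 3: R1=(-1)&3=3
after LOAD R1, [R4]: R1=M[12]=11
after AND R5, R1: R5=0&11=0
After step 28: R2 = 5.

5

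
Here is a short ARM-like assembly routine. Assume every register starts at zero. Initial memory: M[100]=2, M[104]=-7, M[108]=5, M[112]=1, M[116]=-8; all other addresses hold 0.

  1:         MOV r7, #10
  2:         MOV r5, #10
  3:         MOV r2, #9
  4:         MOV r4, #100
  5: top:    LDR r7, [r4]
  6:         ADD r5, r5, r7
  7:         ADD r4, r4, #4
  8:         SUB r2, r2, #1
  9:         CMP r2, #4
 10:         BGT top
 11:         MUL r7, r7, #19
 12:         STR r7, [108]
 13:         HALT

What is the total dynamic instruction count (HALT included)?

37

r7=10
r5=10
r2=9
r4=100
r7=M[100]=2
r5=10+2=12
r4=100+4=104
r2=9-1=8
CMP r2, #4  (cmp 8,4)
BGT top: taken
r7=M[104]=-7
r5=12+(-7)=5
r4=104+4=108
r2=8-1=7
CMP r2, #4  (cmp 7,4)
BGT top: taken
r7=M[108]=5
r5=5+5=10
r4=108+4=112
r2=7-1=6
CMP r2, #4  (cmp 6,4)
BGT top: taken
r7=M[112]=1
r5=10+1=11
r4=112+4=116
r2=6-1=5
CMP r2, #4  (cmp 5,4)
BGT top: taken
r7=M[116]=-8
r5=11+(-8)=3
r4=116+4=120
r2=5-1=4
CMP r2, #4  (cmp 4,4)
BGT top: not taken
r7=(-8)*19=-152
STR r7, [108] → M[108]=-152
halt.
Total executed instructions: 37.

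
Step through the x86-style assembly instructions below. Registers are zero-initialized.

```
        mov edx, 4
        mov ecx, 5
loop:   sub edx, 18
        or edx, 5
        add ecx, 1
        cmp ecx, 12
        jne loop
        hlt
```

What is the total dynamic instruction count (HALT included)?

after mov edx, 4: edx=4
after mov ecx, 5: ecx=5
after sub edx, 18: edx=4-18=-14
after or edx, 5: edx=(-14)|5=-9
after add ecx, 1: ecx=5+1=6
cmp ecx, 12  (cmp 6,12)
jne loop: taken
after sub edx, 18: edx=(-9)-18=-27
after or edx, 5: edx=(-27)|5=-27
after add ecx, 1: ecx=6+1=7
cmp ecx, 12  (cmp 7,12)
jne loop: taken
after sub edx, 18: edx=(-27)-18=-45
after or edx, 5: edx=(-45)|5=-41
after add ecx, 1: ecx=7+1=8
cmp ecx, 12  (cmp 8,12)
jne loop: taken
after sub edx, 18: edx=(-41)-18=-59
after or edx, 5: edx=(-59)|5=-59
after add ecx, 1: ecx=8+1=9
cmp ecx, 12  (cmp 9,12)
jne loop: taken
after sub edx, 18: edx=(-59)-18=-77
after or edx, 5: edx=(-77)|5=-73
after add ecx, 1: ecx=9+1=10
cmp ecx, 12  (cmp 10,12)
jne loop: taken
after sub edx, 18: edx=(-73)-18=-91
after or edx, 5: edx=(-91)|5=-91
after add ecx, 1: ecx=10+1=11
cmp ecx, 12  (cmp 11,12)
jne loop: taken
after sub edx, 18: edx=(-91)-18=-109
after or edx, 5: edx=(-109)|5=-105
after add ecx, 1: ecx=11+1=12
cmp ecx, 12  (cmp 12,12)
jne loop: not taken
halt.
Total executed instructions: 38.

38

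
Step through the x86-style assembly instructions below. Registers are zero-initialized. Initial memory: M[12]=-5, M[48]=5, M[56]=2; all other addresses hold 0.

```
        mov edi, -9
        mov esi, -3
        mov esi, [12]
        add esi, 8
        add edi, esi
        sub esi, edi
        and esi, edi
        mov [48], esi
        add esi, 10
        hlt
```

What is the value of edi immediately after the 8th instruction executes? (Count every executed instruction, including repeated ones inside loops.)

-6

after mov edi, -9: edi=-9
after mov esi, -3: esi=-3
after mov esi, [12]: esi=M[12]=-5
after add esi, 8: esi=(-5)+8=3
after add edi, esi: edi=(-9)+3=-6
after sub esi, edi: esi=3-(-6)=9
after and esi, edi: esi=9&(-6)=8
mov [48], esi → M[48]=8
After step 8: edi = -6.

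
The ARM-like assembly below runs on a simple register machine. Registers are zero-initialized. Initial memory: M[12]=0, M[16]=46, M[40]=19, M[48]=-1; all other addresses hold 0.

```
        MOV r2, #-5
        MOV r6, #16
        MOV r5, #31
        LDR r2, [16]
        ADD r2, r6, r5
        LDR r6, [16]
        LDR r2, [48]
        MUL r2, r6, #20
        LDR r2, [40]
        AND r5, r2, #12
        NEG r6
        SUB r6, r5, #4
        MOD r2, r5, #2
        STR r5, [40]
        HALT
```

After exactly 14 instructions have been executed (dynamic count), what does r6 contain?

r2=-5
r6=16
r5=31
r2=M[16]=46
r2=16+31=47
r6=M[16]=46
r2=M[48]=-1
r2=46*20=920
r2=M[40]=19
r5=19&12=0
r6=-(46)=-46
r6=0-4=-4
r2=0%2=0
STR r5, [40] → M[40]=0
After step 14: r6 = -4.

-4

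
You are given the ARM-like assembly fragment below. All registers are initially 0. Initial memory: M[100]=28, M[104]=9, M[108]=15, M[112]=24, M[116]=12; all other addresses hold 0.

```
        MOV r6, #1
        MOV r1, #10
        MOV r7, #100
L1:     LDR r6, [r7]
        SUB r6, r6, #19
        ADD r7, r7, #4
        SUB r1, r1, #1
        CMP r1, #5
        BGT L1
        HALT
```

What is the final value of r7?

120

after MOV r6, #1: r6=1
after MOV r1, #10: r1=10
after MOV r7, #100: r7=100
after LDR r6, [r7]: r6=M[100]=28
after SUB r6, r6, #19: r6=28-19=9
after ADD r7, r7, #4: r7=100+4=104
after SUB r1, r1, #1: r1=10-1=9
CMP r1, #5  (cmp 9,5)
BGT L1: taken
after LDR r6, [r7]: r6=M[104]=9
after SUB r6, r6, #19: r6=9-19=-10
after ADD r7, r7, #4: r7=104+4=108
after SUB r1, r1, #1: r1=9-1=8
CMP r1, #5  (cmp 8,5)
BGT L1: taken
after LDR r6, [r7]: r6=M[108]=15
after SUB r6, r6, #19: r6=15-19=-4
after ADD r7, r7, #4: r7=108+4=112
after SUB r1, r1, #1: r1=8-1=7
CMP r1, #5  (cmp 7,5)
BGT L1: taken
after LDR r6, [r7]: r6=M[112]=24
after SUB r6, r6, #19: r6=24-19=5
after ADD r7, r7, #4: r7=112+4=116
after SUB r1, r1, #1: r1=7-1=6
CMP r1, #5  (cmp 6,5)
BGT L1: taken
after LDR r6, [r7]: r6=M[116]=12
after SUB r6, r6, #19: r6=12-19=-7
after ADD r7, r7, #4: r7=116+4=120
after SUB r1, r1, #1: r1=6-1=5
CMP r1, #5  (cmp 5,5)
BGT L1: not taken
halt.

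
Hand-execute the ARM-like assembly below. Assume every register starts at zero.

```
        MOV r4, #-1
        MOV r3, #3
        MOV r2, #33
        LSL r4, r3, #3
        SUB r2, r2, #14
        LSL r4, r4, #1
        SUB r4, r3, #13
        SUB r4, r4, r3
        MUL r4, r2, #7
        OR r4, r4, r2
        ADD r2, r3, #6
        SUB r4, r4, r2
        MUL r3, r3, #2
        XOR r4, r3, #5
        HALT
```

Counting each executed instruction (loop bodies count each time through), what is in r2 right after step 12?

after MOV r4, #-1: r4=-1
after MOV r3, #3: r3=3
after MOV r2, #33: r2=33
after LSL r4, r3, #3: r4=3<<3=24
after SUB r2, r2, #14: r2=33-14=19
after LSL r4, r4, #1: r4=24<<1=48
after SUB r4, r3, #13: r4=3-13=-10
after SUB r4, r4, r3: r4=(-10)-3=-13
after MUL r4, r2, #7: r4=19*7=133
after OR r4, r4, r2: r4=133|19=151
after ADD r2, r3, #6: r2=3+6=9
after SUB r4, r4, r2: r4=151-9=142
After step 12: r2 = 9.

9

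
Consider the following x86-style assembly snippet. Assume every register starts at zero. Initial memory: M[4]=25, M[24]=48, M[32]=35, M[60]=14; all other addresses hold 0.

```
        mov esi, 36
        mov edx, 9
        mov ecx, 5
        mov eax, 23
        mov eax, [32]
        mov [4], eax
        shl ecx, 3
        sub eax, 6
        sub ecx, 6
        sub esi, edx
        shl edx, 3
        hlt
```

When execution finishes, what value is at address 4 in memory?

mov esi, 36 → esi=36
mov edx, 9 → edx=9
mov ecx, 5 → ecx=5
mov eax, 23 → eax=23
mov eax, [32] → eax=M[32]=35
mov [4], eax → M[4]=35
shl ecx, 3 → ecx=5<<3=40
sub eax, 6 → eax=35-6=29
sub ecx, 6 → ecx=40-6=34
sub esi, edx → esi=36-9=27
shl edx, 3 → edx=9<<3=72
halt.

35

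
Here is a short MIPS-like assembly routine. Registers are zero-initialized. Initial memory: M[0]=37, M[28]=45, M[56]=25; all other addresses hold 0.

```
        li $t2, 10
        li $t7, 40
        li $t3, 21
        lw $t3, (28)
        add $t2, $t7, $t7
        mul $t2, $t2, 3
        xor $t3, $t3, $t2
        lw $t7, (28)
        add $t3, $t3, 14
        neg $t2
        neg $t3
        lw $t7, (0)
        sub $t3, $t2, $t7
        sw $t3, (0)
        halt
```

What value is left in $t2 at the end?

-240

after li $t2, 10: $t2=10
after li $t7, 40: $t7=40
after li $t3, 21: $t3=21
after lw $t3, (28): $t3=M[28]=45
after add $t2, $t7, $t7: $t2=40+40=80
after mul $t2, $t2, 3: $t2=80*3=240
after xor $t3, $t3, $t2: $t3=45^240=221
after lw $t7, (28): $t7=M[28]=45
after add $t3, $t3, 14: $t3=221+14=235
after neg $t2: $t2=-(240)=-240
after neg $t3: $t3=-(235)=-235
after lw $t7, (0): $t7=M[0]=37
after sub $t3, $t2, $t7: $t3=(-240)-37=-277
sw $t3, (0) → M[0]=-277
halt.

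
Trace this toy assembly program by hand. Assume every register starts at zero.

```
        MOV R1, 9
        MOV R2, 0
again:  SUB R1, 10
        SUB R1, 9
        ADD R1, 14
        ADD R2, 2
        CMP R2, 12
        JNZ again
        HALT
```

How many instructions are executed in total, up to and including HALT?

R1=9
R2=0
R1=9-10=-1
R1=(-1)-9=-10
R1=(-10)+14=4
R2=0+2=2
CMP R2, 12  (cmp 2,12)
JNZ again: taken
R1=4-10=-6
R1=(-6)-9=-15
R1=(-15)+14=-1
R2=2+2=4
CMP R2, 12  (cmp 4,12)
JNZ again: taken
R1=(-1)-10=-11
R1=(-11)-9=-20
R1=(-20)+14=-6
R2=4+2=6
CMP R2, 12  (cmp 6,12)
JNZ again: taken
R1=(-6)-10=-16
R1=(-16)-9=-25
R1=(-25)+14=-11
R2=6+2=8
CMP R2, 12  (cmp 8,12)
JNZ again: taken
R1=(-11)-10=-21
R1=(-21)-9=-30
R1=(-30)+14=-16
R2=8+2=10
CMP R2, 12  (cmp 10,12)
JNZ again: taken
R1=(-16)-10=-26
R1=(-26)-9=-35
R1=(-35)+14=-21
R2=10+2=12
CMP R2, 12  (cmp 12,12)
JNZ again: not taken
halt.
Total executed instructions: 39.

39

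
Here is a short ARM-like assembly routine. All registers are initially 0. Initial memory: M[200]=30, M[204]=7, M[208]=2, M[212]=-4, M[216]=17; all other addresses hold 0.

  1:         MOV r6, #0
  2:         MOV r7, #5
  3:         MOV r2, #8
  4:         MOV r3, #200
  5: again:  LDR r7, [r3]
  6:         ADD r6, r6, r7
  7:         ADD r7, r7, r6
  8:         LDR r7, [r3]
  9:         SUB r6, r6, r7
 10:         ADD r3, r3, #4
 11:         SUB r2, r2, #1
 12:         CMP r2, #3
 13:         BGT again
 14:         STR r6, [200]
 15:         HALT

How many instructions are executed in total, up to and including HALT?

51

MOV r6, #0 → r6=0
MOV r7, #5 → r7=5
MOV r2, #8 → r2=8
MOV r3, #200 → r3=200
LDR r7, [r3] → r7=M[200]=30
ADD r6, r6, r7 → r6=0+30=30
ADD r7, r7, r6 → r7=30+30=60
LDR r7, [r3] → r7=M[200]=30
SUB r6, r6, r7 → r6=30-30=0
ADD r3, r3, #4 → r3=200+4=204
SUB r2, r2, #1 → r2=8-1=7
CMP r2, #3  (cmp 7,3)
BGT again: taken
LDR r7, [r3] → r7=M[204]=7
ADD r6, r6, r7 → r6=0+7=7
ADD r7, r7, r6 → r7=7+7=14
LDR r7, [r3] → r7=M[204]=7
SUB r6, r6, r7 → r6=7-7=0
ADD r3, r3, #4 → r3=204+4=208
SUB r2, r2, #1 → r2=7-1=6
CMP r2, #3  (cmp 6,3)
BGT again: taken
LDR r7, [r3] → r7=M[208]=2
ADD r6, r6, r7 → r6=0+2=2
ADD r7, r7, r6 → r7=2+2=4
LDR r7, [r3] → r7=M[208]=2
SUB r6, r6, r7 → r6=2-2=0
ADD r3, r3, #4 → r3=208+4=212
SUB r2, r2, #1 → r2=6-1=5
CMP r2, #3  (cmp 5,3)
BGT again: taken
LDR r7, [r3] → r7=M[212]=-4
ADD r6, r6, r7 → r6=0+(-4)=-4
ADD r7, r7, r6 → r7=(-4)+(-4)=-8
LDR r7, [r3] → r7=M[212]=-4
SUB r6, r6, r7 → r6=(-4)-(-4)=0
ADD r3, r3, #4 → r3=212+4=216
SUB r2, r2, #1 → r2=5-1=4
CMP r2, #3  (cmp 4,3)
BGT again: taken
LDR r7, [r3] → r7=M[216]=17
ADD r6, r6, r7 → r6=0+17=17
ADD r7, r7, r6 → r7=17+17=34
LDR r7, [r3] → r7=M[216]=17
SUB r6, r6, r7 → r6=17-17=0
ADD r3, r3, #4 → r3=216+4=220
SUB r2, r2, #1 → r2=4-1=3
CMP r2, #3  (cmp 3,3)
BGT again: not taken
STR r6, [200] → M[200]=0
halt.
Total executed instructions: 51.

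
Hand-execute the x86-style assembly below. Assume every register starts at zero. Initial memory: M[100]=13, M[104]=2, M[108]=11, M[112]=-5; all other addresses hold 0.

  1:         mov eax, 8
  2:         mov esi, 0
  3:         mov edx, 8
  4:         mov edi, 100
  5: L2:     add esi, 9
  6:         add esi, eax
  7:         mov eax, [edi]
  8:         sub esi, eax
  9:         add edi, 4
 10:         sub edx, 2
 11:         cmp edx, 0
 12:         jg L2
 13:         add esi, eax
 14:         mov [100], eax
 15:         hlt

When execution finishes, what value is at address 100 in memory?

-5

mov eax, 8 → eax=8
mov esi, 0 → esi=0
mov edx, 8 → edx=8
mov edi, 100 → edi=100
add esi, 9 → esi=0+9=9
add esi, eax → esi=9+8=17
mov eax, [edi] → eax=M[100]=13
sub esi, eax → esi=17-13=4
add edi, 4 → edi=100+4=104
sub edx, 2 → edx=8-2=6
cmp edx, 0  (cmp 6,0)
jg L2: taken
add esi, 9 → esi=4+9=13
add esi, eax → esi=13+13=26
mov eax, [edi] → eax=M[104]=2
sub esi, eax → esi=26-2=24
add edi, 4 → edi=104+4=108
sub edx, 2 → edx=6-2=4
cmp edx, 0  (cmp 4,0)
jg L2: taken
add esi, 9 → esi=24+9=33
add esi, eax → esi=33+2=35
mov eax, [edi] → eax=M[108]=11
sub esi, eax → esi=35-11=24
add edi, 4 → edi=108+4=112
sub edx, 2 → edx=4-2=2
cmp edx, 0  (cmp 2,0)
jg L2: taken
add esi, 9 → esi=24+9=33
add esi, eax → esi=33+11=44
mov eax, [edi] → eax=M[112]=-5
sub esi, eax → esi=44-(-5)=49
add edi, 4 → edi=112+4=116
sub edx, 2 → edx=2-2=0
cmp edx, 0  (cmp 0,0)
jg L2: not taken
add esi, eax → esi=49+(-5)=44
mov [100], eax → M[100]=-5
halt.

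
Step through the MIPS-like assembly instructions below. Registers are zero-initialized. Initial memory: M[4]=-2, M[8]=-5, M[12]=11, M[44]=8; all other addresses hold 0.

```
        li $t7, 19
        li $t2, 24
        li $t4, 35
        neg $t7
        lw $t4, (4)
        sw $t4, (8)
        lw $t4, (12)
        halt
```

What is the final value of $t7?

-19

$t7=19
$t2=24
$t4=35
$t7=-(19)=-19
$t4=M[4]=-2
sw $t4, (8) → M[8]=-2
$t4=M[12]=11
halt.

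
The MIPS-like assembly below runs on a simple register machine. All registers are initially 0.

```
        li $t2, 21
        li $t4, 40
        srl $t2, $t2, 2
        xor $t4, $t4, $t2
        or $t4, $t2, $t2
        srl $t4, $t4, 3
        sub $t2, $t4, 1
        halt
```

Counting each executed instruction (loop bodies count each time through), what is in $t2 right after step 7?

-1

after li $t2, 21: $t2=21
after li $t4, 40: $t4=40
after srl $t2, $t2, 2: $t2=21>>2=5
after xor $t4, $t4, $t2: $t4=40^5=45
after or $t4, $t2, $t2: $t4=5|5=5
after srl $t4, $t4, 3: $t4=5>>3=0
after sub $t2, $t4, 1: $t2=0-1=-1
After step 7: $t2 = -1.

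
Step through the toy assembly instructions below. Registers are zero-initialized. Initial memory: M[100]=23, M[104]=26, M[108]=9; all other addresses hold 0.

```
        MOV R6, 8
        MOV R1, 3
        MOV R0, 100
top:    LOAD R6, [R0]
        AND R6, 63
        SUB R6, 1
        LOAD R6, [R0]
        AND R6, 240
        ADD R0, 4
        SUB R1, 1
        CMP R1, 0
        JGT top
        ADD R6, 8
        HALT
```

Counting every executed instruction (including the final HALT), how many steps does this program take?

R6=8
R1=3
R0=100
R6=M[100]=23
R6=23&63=23
R6=23-1=22
R6=M[100]=23
R6=23&240=16
R0=100+4=104
R1=3-1=2
CMP R1, 0  (cmp 2,0)
JGT top: taken
R6=M[104]=26
R6=26&63=26
R6=26-1=25
R6=M[104]=26
R6=26&240=16
R0=104+4=108
R1=2-1=1
CMP R1, 0  (cmp 1,0)
JGT top: taken
R6=M[108]=9
R6=9&63=9
R6=9-1=8
R6=M[108]=9
R6=9&240=0
R0=108+4=112
R1=1-1=0
CMP R1, 0  (cmp 0,0)
JGT top: not taken
R6=0+8=8
halt.
Total executed instructions: 32.

32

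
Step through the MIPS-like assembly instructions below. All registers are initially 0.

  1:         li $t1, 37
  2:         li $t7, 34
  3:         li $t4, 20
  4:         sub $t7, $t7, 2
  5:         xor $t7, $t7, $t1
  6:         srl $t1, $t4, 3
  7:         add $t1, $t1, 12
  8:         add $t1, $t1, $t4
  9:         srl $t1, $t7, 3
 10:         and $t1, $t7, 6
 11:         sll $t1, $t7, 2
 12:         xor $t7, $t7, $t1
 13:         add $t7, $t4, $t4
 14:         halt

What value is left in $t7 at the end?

40

li $t1, 37 → $t1=37
li $t7, 34 → $t7=34
li $t4, 20 → $t4=20
sub $t7, $t7, 2 → $t7=34-2=32
xor $t7, $t7, $t1 → $t7=32^37=5
srl $t1, $t4, 3 → $t1=20>>3=2
add $t1, $t1, 12 → $t1=2+12=14
add $t1, $t1, $t4 → $t1=14+20=34
srl $t1, $t7, 3 → $t1=5>>3=0
and $t1, $t7, 6 → $t1=5&6=4
sll $t1, $t7, 2 → $t1=5<<2=20
xor $t7, $t7, $t1 → $t7=5^20=17
add $t7, $t4, $t4 → $t7=20+20=40
halt.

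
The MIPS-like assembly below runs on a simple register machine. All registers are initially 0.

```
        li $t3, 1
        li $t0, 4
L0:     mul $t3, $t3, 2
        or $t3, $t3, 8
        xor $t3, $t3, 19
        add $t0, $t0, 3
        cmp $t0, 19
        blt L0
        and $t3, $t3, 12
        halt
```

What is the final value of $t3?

$t3=1
$t0=4
$t3=1*2=2
$t3=2|8=10
$t3=10^19=25
$t0=4+3=7
cmp $t0, 19  (cmp 7,19)
blt L0: taken
$t3=25*2=50
$t3=50|8=58
$t3=58^19=41
$t0=7+3=10
cmp $t0, 19  (cmp 10,19)
blt L0: taken
$t3=41*2=82
$t3=82|8=90
$t3=90^19=73
$t0=10+3=13
cmp $t0, 19  (cmp 13,19)
blt L0: taken
$t3=73*2=146
$t3=146|8=154
$t3=154^19=137
$t0=13+3=16
cmp $t0, 19  (cmp 16,19)
blt L0: taken
$t3=137*2=274
$t3=274|8=282
$t3=282^19=265
$t0=16+3=19
cmp $t0, 19  (cmp 19,19)
blt L0: not taken
$t3=265&12=8
halt.

8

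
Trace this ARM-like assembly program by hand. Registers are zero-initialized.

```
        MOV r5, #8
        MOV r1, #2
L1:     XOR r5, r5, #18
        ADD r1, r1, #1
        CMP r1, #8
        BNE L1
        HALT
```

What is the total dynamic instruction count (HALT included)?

MOV r5, #8 → r5=8
MOV r1, #2 → r1=2
XOR r5, r5, #18 → r5=8^18=26
ADD r1, r1, #1 → r1=2+1=3
CMP r1, #8  (cmp 3,8)
BNE L1: taken
XOR r5, r5, #18 → r5=26^18=8
ADD r1, r1, #1 → r1=3+1=4
CMP r1, #8  (cmp 4,8)
BNE L1: taken
XOR r5, r5, #18 → r5=8^18=26
ADD r1, r1, #1 → r1=4+1=5
CMP r1, #8  (cmp 5,8)
BNE L1: taken
XOR r5, r5, #18 → r5=26^18=8
ADD r1, r1, #1 → r1=5+1=6
CMP r1, #8  (cmp 6,8)
BNE L1: taken
XOR r5, r5, #18 → r5=8^18=26
ADD r1, r1, #1 → r1=6+1=7
CMP r1, #8  (cmp 7,8)
BNE L1: taken
XOR r5, r5, #18 → r5=26^18=8
ADD r1, r1, #1 → r1=7+1=8
CMP r1, #8  (cmp 8,8)
BNE L1: not taken
halt.
Total executed instructions: 27.

27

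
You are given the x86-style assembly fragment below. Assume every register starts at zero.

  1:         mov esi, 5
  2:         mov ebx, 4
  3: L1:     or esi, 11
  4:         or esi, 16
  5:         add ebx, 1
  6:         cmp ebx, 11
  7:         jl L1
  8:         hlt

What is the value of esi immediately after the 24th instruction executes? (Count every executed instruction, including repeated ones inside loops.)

after mov esi, 5: esi=5
after mov ebx, 4: ebx=4
after or esi, 11: esi=5|11=15
after or esi, 16: esi=15|16=31
after add ebx, 1: ebx=4+1=5
cmp ebx, 11  (cmp 5,11)
jl L1: taken
after or esi, 11: esi=31|11=31
after or esi, 16: esi=31|16=31
after add ebx, 1: ebx=5+1=6
cmp ebx, 11  (cmp 6,11)
jl L1: taken
after or esi, 11: esi=31|11=31
after or esi, 16: esi=31|16=31
after add ebx, 1: ebx=6+1=7
cmp ebx, 11  (cmp 7,11)
jl L1: taken
after or esi, 11: esi=31|11=31
after or esi, 16: esi=31|16=31
after add ebx, 1: ebx=7+1=8
cmp ebx, 11  (cmp 8,11)
jl L1: taken
after or esi, 11: esi=31|11=31
after or esi, 16: esi=31|16=31
After step 24: esi = 31.

31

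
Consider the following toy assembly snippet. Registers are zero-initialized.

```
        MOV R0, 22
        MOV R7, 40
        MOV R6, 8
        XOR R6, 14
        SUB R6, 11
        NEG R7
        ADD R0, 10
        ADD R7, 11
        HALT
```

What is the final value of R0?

R0=22
R7=40
R6=8
R6=8^14=6
R6=6-11=-5
R7=-(40)=-40
R0=22+10=32
R7=(-40)+11=-29
halt.

32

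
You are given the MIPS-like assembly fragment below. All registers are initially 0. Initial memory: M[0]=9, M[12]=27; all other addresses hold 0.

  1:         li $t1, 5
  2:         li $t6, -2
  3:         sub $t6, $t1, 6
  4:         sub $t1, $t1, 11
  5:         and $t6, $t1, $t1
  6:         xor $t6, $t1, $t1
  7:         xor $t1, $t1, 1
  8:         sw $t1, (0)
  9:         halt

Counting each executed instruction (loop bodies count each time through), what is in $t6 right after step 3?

li $t1, 5 → $t1=5
li $t6, -2 → $t6=-2
sub $t6, $t1, 6 → $t6=5-6=-1
After step 3: $t6 = -1.

-1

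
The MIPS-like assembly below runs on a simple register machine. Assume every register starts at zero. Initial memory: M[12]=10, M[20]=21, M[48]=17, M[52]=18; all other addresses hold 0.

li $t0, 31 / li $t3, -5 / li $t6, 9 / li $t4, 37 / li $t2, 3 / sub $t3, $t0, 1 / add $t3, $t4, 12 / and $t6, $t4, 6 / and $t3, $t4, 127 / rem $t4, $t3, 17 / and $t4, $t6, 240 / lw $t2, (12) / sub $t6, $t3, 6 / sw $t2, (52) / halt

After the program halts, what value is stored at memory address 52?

after li $t0, 31: $t0=31
after li $t3, -5: $t3=-5
after li $t6, 9: $t6=9
after li $t4, 37: $t4=37
after li $t2, 3: $t2=3
after sub $t3, $t0, 1: $t3=31-1=30
after add $t3, $t4, 12: $t3=37+12=49
after and $t6, $t4, 6: $t6=37&6=4
after and $t3, $t4, 127: $t3=37&127=37
after rem $t4, $t3, 17: $t4=37%17=3
after and $t4, $t6, 240: $t4=4&240=0
after lw $t2, (12): $t2=M[12]=10
after sub $t6, $t3, 6: $t6=37-6=31
sw $t2, (52) → M[52]=10
halt.

10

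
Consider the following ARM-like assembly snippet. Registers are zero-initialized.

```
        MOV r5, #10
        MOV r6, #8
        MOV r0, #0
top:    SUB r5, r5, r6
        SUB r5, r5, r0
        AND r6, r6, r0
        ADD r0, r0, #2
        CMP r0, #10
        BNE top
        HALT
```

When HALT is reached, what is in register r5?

-18

r5=10
r6=8
r0=0
r5=10-8=2
r5=2-0=2
r6=8&0=0
r0=0+2=2
CMP r0, #10  (cmp 2,10)
BNE top: taken
r5=2-0=2
r5=2-2=0
r6=0&2=0
r0=2+2=4
CMP r0, #10  (cmp 4,10)
BNE top: taken
r5=0-0=0
r5=0-4=-4
r6=0&4=0
r0=4+2=6
CMP r0, #10  (cmp 6,10)
BNE top: taken
r5=(-4)-0=-4
r5=(-4)-6=-10
r6=0&6=0
r0=6+2=8
CMP r0, #10  (cmp 8,10)
BNE top: taken
r5=(-10)-0=-10
r5=(-10)-8=-18
r6=0&8=0
r0=8+2=10
CMP r0, #10  (cmp 10,10)
BNE top: not taken
halt.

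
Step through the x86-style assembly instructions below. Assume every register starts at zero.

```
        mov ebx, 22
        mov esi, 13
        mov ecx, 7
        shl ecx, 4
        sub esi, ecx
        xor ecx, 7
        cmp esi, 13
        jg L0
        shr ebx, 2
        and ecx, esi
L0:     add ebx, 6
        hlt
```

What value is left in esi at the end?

-99

mov ebx, 22 → ebx=22
mov esi, 13 → esi=13
mov ecx, 7 → ecx=7
shl ecx, 4 → ecx=7<<4=112
sub esi, ecx → esi=13-112=-99
xor ecx, 7 → ecx=112^7=119
cmp esi, 13  (cmp -99,13)
jg L0: not taken
shr ebx, 2 → ebx=22>>2=5
and ecx, esi → ecx=119&(-99)=21
add ebx, 6 → ebx=5+6=11
halt.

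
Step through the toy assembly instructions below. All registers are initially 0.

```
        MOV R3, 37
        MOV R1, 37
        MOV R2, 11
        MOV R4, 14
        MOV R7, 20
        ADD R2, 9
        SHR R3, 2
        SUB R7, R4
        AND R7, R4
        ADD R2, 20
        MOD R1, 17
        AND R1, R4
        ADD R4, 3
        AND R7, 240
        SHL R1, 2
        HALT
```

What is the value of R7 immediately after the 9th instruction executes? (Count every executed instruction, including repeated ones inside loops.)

6

MOV R3, 37 → R3=37
MOV R1, 37 → R1=37
MOV R2, 11 → R2=11
MOV R4, 14 → R4=14
MOV R7, 20 → R7=20
ADD R2, 9 → R2=11+9=20
SHR R3, 2 → R3=37>>2=9
SUB R7, R4 → R7=20-14=6
AND R7, R4 → R7=6&14=6
After step 9: R7 = 6.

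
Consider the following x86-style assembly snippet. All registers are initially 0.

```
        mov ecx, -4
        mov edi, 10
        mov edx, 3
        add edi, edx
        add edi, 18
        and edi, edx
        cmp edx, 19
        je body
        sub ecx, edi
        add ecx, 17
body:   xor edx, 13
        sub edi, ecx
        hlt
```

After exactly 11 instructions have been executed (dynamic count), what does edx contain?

after mov ecx, -4: ecx=-4
after mov edi, 10: edi=10
after mov edx, 3: edx=3
after add edi, edx: edi=10+3=13
after add edi, 18: edi=13+18=31
after and edi, edx: edi=31&3=3
cmp edx, 19  (cmp 3,19)
je body: not taken
after sub ecx, edi: ecx=(-4)-3=-7
after add ecx, 17: ecx=(-7)+17=10
after xor edx, 13: edx=3^13=14
After step 11: edx = 14.

14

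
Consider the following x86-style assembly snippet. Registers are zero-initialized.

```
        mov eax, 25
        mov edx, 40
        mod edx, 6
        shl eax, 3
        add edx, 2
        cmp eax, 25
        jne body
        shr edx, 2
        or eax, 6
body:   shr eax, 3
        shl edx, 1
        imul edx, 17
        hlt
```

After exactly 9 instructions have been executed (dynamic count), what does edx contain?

12

mov eax, 25 → eax=25
mov edx, 40 → edx=40
mod edx, 6 → edx=40%6=4
shl eax, 3 → eax=25<<3=200
add edx, 2 → edx=4+2=6
cmp eax, 25  (cmp 200,25)
jne body: taken
shr eax, 3 → eax=200>>3=25
shl edx, 1 → edx=6<<1=12
After step 9: edx = 12.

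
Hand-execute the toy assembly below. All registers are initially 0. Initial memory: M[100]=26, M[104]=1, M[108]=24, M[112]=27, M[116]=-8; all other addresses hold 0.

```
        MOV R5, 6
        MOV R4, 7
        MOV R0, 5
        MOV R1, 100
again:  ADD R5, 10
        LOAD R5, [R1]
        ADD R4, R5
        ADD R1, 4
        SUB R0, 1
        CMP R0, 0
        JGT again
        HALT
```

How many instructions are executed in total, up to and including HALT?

40

R5=6
R4=7
R0=5
R1=100
R5=6+10=16
R5=M[100]=26
R4=7+26=33
R1=100+4=104
R0=5-1=4
CMP R0, 0  (cmp 4,0)
JGT again: taken
R5=26+10=36
R5=M[104]=1
R4=33+1=34
R1=104+4=108
R0=4-1=3
CMP R0, 0  (cmp 3,0)
JGT again: taken
R5=1+10=11
R5=M[108]=24
R4=34+24=58
R1=108+4=112
R0=3-1=2
CMP R0, 0  (cmp 2,0)
JGT again: taken
R5=24+10=34
R5=M[112]=27
R4=58+27=85
R1=112+4=116
R0=2-1=1
CMP R0, 0  (cmp 1,0)
JGT again: taken
R5=27+10=37
R5=M[116]=-8
R4=85+(-8)=77
R1=116+4=120
R0=1-1=0
CMP R0, 0  (cmp 0,0)
JGT again: not taken
halt.
Total executed instructions: 40.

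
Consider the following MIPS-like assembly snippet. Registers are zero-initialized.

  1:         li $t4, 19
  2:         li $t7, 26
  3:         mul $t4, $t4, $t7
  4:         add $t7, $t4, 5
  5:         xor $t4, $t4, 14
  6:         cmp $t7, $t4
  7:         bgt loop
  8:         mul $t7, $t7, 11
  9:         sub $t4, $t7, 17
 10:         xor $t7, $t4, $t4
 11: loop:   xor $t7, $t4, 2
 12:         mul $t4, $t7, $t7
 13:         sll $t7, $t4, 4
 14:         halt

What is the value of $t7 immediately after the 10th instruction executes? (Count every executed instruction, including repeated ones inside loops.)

after li $t4, 19: $t4=19
after li $t7, 26: $t7=26
after mul $t4, $t4, $t7: $t4=19*26=494
after add $t7, $t4, 5: $t7=494+5=499
after xor $t4, $t4, 14: $t4=494^14=480
cmp $t7, $t4  (cmp 499,480)
bgt loop: taken
after xor $t7, $t4, 2: $t7=480^2=482
after mul $t4, $t7, $t7: $t4=482*482=232324
after sll $t7, $t4, 4: $t7=232324<<4=3717184
After step 10: $t7 = 3717184.

3717184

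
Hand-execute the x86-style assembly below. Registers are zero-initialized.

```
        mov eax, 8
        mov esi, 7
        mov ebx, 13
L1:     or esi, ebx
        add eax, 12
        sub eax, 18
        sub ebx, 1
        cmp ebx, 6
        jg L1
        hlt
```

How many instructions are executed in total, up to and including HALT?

46

eax=8
esi=7
ebx=13
esi=7|13=15
eax=8+12=20
eax=20-18=2
ebx=13-1=12
cmp ebx, 6  (cmp 12,6)
jg L1: taken
esi=15|12=15
eax=2+12=14
eax=14-18=-4
ebx=12-1=11
cmp ebx, 6  (cmp 11,6)
jg L1: taken
esi=15|11=15
eax=(-4)+12=8
eax=8-18=-10
ebx=11-1=10
cmp ebx, 6  (cmp 10,6)
jg L1: taken
esi=15|10=15
eax=(-10)+12=2
eax=2-18=-16
ebx=10-1=9
cmp ebx, 6  (cmp 9,6)
jg L1: taken
esi=15|9=15
eax=(-16)+12=-4
eax=(-4)-18=-22
ebx=9-1=8
cmp ebx, 6  (cmp 8,6)
jg L1: taken
esi=15|8=15
eax=(-22)+12=-10
eax=(-10)-18=-28
ebx=8-1=7
cmp ebx, 6  (cmp 7,6)
jg L1: taken
esi=15|7=15
eax=(-28)+12=-16
eax=(-16)-18=-34
ebx=7-1=6
cmp ebx, 6  (cmp 6,6)
jg L1: not taken
halt.
Total executed instructions: 46.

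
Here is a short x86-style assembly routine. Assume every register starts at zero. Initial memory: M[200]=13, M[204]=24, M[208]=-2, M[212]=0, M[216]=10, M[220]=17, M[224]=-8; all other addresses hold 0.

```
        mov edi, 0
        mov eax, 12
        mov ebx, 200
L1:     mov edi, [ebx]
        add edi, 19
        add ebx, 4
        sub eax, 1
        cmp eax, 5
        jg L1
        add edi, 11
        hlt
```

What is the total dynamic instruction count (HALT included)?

edi=0
eax=12
ebx=200
edi=M[200]=13
edi=13+19=32
ebx=200+4=204
eax=12-1=11
cmp eax, 5  (cmp 11,5)
jg L1: taken
edi=M[204]=24
edi=24+19=43
ebx=204+4=208
eax=11-1=10
cmp eax, 5  (cmp 10,5)
jg L1: taken
edi=M[208]=-2
edi=(-2)+19=17
ebx=208+4=212
eax=10-1=9
cmp eax, 5  (cmp 9,5)
jg L1: taken
edi=M[212]=0
edi=0+19=19
ebx=212+4=216
eax=9-1=8
cmp eax, 5  (cmp 8,5)
jg L1: taken
edi=M[216]=10
edi=10+19=29
ebx=216+4=220
eax=8-1=7
cmp eax, 5  (cmp 7,5)
jg L1: taken
edi=M[220]=17
edi=17+19=36
ebx=220+4=224
eax=7-1=6
cmp eax, 5  (cmp 6,5)
jg L1: taken
edi=M[224]=-8
edi=(-8)+19=11
ebx=224+4=228
eax=6-1=5
cmp eax, 5  (cmp 5,5)
jg L1: not taken
edi=11+11=22
halt.
Total executed instructions: 47.

47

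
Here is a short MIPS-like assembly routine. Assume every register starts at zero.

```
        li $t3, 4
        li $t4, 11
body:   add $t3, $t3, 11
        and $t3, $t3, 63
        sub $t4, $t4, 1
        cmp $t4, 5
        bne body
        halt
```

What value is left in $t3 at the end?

6

$t3=4
$t4=11
$t3=4+11=15
$t3=15&63=15
$t4=11-1=10
cmp $t4, 5  (cmp 10,5)
bne body: taken
$t3=15+11=26
$t3=26&63=26
$t4=10-1=9
cmp $t4, 5  (cmp 9,5)
bne body: taken
$t3=26+11=37
$t3=37&63=37
$t4=9-1=8
cmp $t4, 5  (cmp 8,5)
bne body: taken
$t3=37+11=48
$t3=48&63=48
$t4=8-1=7
cmp $t4, 5  (cmp 7,5)
bne body: taken
$t3=48+11=59
$t3=59&63=59
$t4=7-1=6
cmp $t4, 5  (cmp 6,5)
bne body: taken
$t3=59+11=70
$t3=70&63=6
$t4=6-1=5
cmp $t4, 5  (cmp 5,5)
bne body: not taken
halt.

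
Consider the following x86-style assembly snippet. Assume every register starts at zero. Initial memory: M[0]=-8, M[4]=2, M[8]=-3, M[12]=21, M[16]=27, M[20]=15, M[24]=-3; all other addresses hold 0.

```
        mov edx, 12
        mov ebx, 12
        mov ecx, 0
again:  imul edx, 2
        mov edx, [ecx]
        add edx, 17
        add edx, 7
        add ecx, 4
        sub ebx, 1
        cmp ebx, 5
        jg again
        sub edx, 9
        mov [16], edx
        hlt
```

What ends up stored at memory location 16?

12

after mov edx, 12: edx=12
after mov ebx, 12: ebx=12
after mov ecx, 0: ecx=0
after imul edx, 2: edx=12*2=24
after mov edx, [ecx]: edx=M[0]=-8
after add edx, 17: edx=(-8)+17=9
after add edx, 7: edx=9+7=16
after add ecx, 4: ecx=0+4=4
after sub ebx, 1: ebx=12-1=11
cmp ebx, 5  (cmp 11,5)
jg again: taken
after imul edx, 2: edx=16*2=32
after mov edx, [ecx]: edx=M[4]=2
after add edx, 17: edx=2+17=19
after add edx, 7: edx=19+7=26
after add ecx, 4: ecx=4+4=8
after sub ebx, 1: ebx=11-1=10
cmp ebx, 5  (cmp 10,5)
jg again: taken
after imul edx, 2: edx=26*2=52
after mov edx, [ecx]: edx=M[8]=-3
after add edx, 17: edx=(-3)+17=14
after add edx, 7: edx=14+7=21
after add ecx, 4: ecx=8+4=12
after sub ebx, 1: ebx=10-1=9
cmp ebx, 5  (cmp 9,5)
jg again: taken
after imul edx, 2: edx=21*2=42
after mov edx, [ecx]: edx=M[12]=21
after add edx, 17: edx=21+17=38
after add edx, 7: edx=38+7=45
after add ecx, 4: ecx=12+4=16
after sub ebx, 1: ebx=9-1=8
cmp ebx, 5  (cmp 8,5)
jg again: taken
after imul edx, 2: edx=45*2=90
after mov edx, [ecx]: edx=M[16]=27
after add edx, 17: edx=27+17=44
after add edx, 7: edx=44+7=51
after add ecx, 4: ecx=16+4=20
after sub ebx, 1: ebx=8-1=7
cmp ebx, 5  (cmp 7,5)
jg again: taken
after imul edx, 2: edx=51*2=102
after mov edx, [ecx]: edx=M[20]=15
after add edx, 17: edx=15+17=32
after add edx, 7: edx=32+7=39
after add ecx, 4: ecx=20+4=24
after sub ebx, 1: ebx=7-1=6
cmp ebx, 5  (cmp 6,5)
jg again: taken
after imul edx, 2: edx=39*2=78
after mov edx, [ecx]: edx=M[24]=-3
after add edx, 17: edx=(-3)+17=14
after add edx, 7: edx=14+7=21
after add ecx, 4: ecx=24+4=28
after sub ebx, 1: ebx=6-1=5
cmp ebx, 5  (cmp 5,5)
jg again: not taken
after sub edx, 9: edx=21-9=12
mov [16], edx → M[16]=12
halt.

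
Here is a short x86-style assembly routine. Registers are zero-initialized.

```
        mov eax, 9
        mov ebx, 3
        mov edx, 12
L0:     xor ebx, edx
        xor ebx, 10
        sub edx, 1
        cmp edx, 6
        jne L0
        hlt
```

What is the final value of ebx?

eax=9
ebx=3
edx=12
ebx=3^12=15
ebx=15^10=5
edx=12-1=11
cmp edx, 6  (cmp 11,6)
jne L0: taken
ebx=5^11=14
ebx=14^10=4
edx=11-1=10
cmp edx, 6  (cmp 10,6)
jne L0: taken
ebx=4^10=14
ebx=14^10=4
edx=10-1=9
cmp edx, 6  (cmp 9,6)
jne L0: taken
ebx=4^9=13
ebx=13^10=7
edx=9-1=8
cmp edx, 6  (cmp 8,6)
jne L0: taken
ebx=7^8=15
ebx=15^10=5
edx=8-1=7
cmp edx, 6  (cmp 7,6)
jne L0: taken
ebx=5^7=2
ebx=2^10=8
edx=7-1=6
cmp edx, 6  (cmp 6,6)
jne L0: not taken
halt.

8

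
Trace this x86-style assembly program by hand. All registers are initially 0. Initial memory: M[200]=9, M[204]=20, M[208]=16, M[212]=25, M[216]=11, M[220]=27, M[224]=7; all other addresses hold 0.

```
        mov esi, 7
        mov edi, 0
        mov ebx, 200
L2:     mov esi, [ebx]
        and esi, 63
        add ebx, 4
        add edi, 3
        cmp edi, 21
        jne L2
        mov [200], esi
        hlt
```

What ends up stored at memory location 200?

esi=7
edi=0
ebx=200
esi=M[200]=9
esi=9&63=9
ebx=200+4=204
edi=0+3=3
cmp edi, 21  (cmp 3,21)
jne L2: taken
esi=M[204]=20
esi=20&63=20
ebx=204+4=208
edi=3+3=6
cmp edi, 21  (cmp 6,21)
jne L2: taken
esi=M[208]=16
esi=16&63=16
ebx=208+4=212
edi=6+3=9
cmp edi, 21  (cmp 9,21)
jne L2: taken
esi=M[212]=25
esi=25&63=25
ebx=212+4=216
edi=9+3=12
cmp edi, 21  (cmp 12,21)
jne L2: taken
esi=M[216]=11
esi=11&63=11
ebx=216+4=220
edi=12+3=15
cmp edi, 21  (cmp 15,21)
jne L2: taken
esi=M[220]=27
esi=27&63=27
ebx=220+4=224
edi=15+3=18
cmp edi, 21  (cmp 18,21)
jne L2: taken
esi=M[224]=7
esi=7&63=7
ebx=224+4=228
edi=18+3=21
cmp edi, 21  (cmp 21,21)
jne L2: not taken
mov [200], esi → M[200]=7
halt.

7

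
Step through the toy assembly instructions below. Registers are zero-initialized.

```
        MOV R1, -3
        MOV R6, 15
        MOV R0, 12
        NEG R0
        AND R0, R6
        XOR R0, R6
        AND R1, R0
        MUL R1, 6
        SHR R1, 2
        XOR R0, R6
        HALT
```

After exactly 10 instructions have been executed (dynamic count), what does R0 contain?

4

R1=-3
R6=15
R0=12
R0=-(12)=-12
R0=(-12)&15=4
R0=4^15=11
R1=(-3)&11=9
R1=9*6=54
R1=54>>2=13
R0=11^15=4
After step 10: R0 = 4.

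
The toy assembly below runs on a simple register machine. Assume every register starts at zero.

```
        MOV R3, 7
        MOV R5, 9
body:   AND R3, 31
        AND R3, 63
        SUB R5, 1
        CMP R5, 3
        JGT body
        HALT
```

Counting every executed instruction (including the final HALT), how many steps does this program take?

33

R3=7
R5=9
R3=7&31=7
R3=7&63=7
R5=9-1=8
CMP R5, 3  (cmp 8,3)
JGT body: taken
R3=7&31=7
R3=7&63=7
R5=8-1=7
CMP R5, 3  (cmp 7,3)
JGT body: taken
R3=7&31=7
R3=7&63=7
R5=7-1=6
CMP R5, 3  (cmp 6,3)
JGT body: taken
R3=7&31=7
R3=7&63=7
R5=6-1=5
CMP R5, 3  (cmp 5,3)
JGT body: taken
R3=7&31=7
R3=7&63=7
R5=5-1=4
CMP R5, 3  (cmp 4,3)
JGT body: taken
R3=7&31=7
R3=7&63=7
R5=4-1=3
CMP R5, 3  (cmp 3,3)
JGT body: not taken
halt.
Total executed instructions: 33.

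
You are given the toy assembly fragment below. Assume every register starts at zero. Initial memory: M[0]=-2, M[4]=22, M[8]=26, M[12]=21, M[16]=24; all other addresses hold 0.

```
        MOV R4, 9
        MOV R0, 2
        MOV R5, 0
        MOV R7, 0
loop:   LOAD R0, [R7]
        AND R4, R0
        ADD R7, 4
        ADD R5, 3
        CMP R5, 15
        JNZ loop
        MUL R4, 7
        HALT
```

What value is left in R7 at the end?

20

R4=9
R0=2
R5=0
R7=0
R0=M[0]=-2
R4=9&(-2)=8
R7=0+4=4
R5=0+3=3
CMP R5, 15  (cmp 3,15)
JNZ loop: taken
R0=M[4]=22
R4=8&22=0
R7=4+4=8
R5=3+3=6
CMP R5, 15  (cmp 6,15)
JNZ loop: taken
R0=M[8]=26
R4=0&26=0
R7=8+4=12
R5=6+3=9
CMP R5, 15  (cmp 9,15)
JNZ loop: taken
R0=M[12]=21
R4=0&21=0
R7=12+4=16
R5=9+3=12
CMP R5, 15  (cmp 12,15)
JNZ loop: taken
R0=M[16]=24
R4=0&24=0
R7=16+4=20
R5=12+3=15
CMP R5, 15  (cmp 15,15)
JNZ loop: not taken
R4=0*7=0
halt.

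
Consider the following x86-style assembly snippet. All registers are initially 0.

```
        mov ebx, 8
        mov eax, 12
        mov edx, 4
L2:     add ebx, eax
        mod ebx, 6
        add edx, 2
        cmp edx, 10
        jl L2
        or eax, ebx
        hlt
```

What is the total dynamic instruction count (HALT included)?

20

mov ebx, 8 → ebx=8
mov eax, 12 → eax=12
mov edx, 4 → edx=4
add ebx, eax → ebx=8+12=20
mod ebx, 6 → ebx=20%6=2
add edx, 2 → edx=4+2=6
cmp edx, 10  (cmp 6,10)
jl L2: taken
add ebx, eax → ebx=2+12=14
mod ebx, 6 → ebx=14%6=2
add edx, 2 → edx=6+2=8
cmp edx, 10  (cmp 8,10)
jl L2: taken
add ebx, eax → ebx=2+12=14
mod ebx, 6 → ebx=14%6=2
add edx, 2 → edx=8+2=10
cmp edx, 10  (cmp 10,10)
jl L2: not taken
or eax, ebx → eax=12|2=14
halt.
Total executed instructions: 20.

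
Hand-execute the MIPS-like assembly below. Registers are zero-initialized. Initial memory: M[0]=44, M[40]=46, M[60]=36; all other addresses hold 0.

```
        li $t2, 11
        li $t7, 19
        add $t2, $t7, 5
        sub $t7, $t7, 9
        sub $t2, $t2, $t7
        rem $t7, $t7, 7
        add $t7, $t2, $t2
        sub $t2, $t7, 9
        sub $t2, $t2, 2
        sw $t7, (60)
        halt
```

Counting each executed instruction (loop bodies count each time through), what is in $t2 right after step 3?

after li $t2, 11: $t2=11
after li $t7, 19: $t7=19
after add $t2, $t7, 5: $t2=19+5=24
After step 3: $t2 = 24.

24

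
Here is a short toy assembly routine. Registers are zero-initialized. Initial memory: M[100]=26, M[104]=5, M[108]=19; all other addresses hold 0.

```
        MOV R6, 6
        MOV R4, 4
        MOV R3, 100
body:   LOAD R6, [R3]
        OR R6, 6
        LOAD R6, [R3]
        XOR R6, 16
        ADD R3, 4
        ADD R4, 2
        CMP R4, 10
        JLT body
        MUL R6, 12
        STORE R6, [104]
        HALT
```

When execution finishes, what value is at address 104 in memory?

36

after MOV R6, 6: R6=6
after MOV R4, 4: R4=4
after MOV R3, 100: R3=100
after LOAD R6, [R3]: R6=M[100]=26
after OR R6, 6: R6=26|6=30
after LOAD R6, [R3]: R6=M[100]=26
after XOR R6, 16: R6=26^16=10
after ADD R3, 4: R3=100+4=104
after ADD R4, 2: R4=4+2=6
CMP R4, 10  (cmp 6,10)
JLT body: taken
after LOAD R6, [R3]: R6=M[104]=5
after OR R6, 6: R6=5|6=7
after LOAD R6, [R3]: R6=M[104]=5
after XOR R6, 16: R6=5^16=21
after ADD R3, 4: R3=104+4=108
after ADD R4, 2: R4=6+2=8
CMP R4, 10  (cmp 8,10)
JLT body: taken
after LOAD R6, [R3]: R6=M[108]=19
after OR R6, 6: R6=19|6=23
after LOAD R6, [R3]: R6=M[108]=19
after XOR R6, 16: R6=19^16=3
after ADD R3, 4: R3=108+4=112
after ADD R4, 2: R4=8+2=10
CMP R4, 10  (cmp 10,10)
JLT body: not taken
after MUL R6, 12: R6=3*12=36
STORE R6, [104] → M[104]=36
halt.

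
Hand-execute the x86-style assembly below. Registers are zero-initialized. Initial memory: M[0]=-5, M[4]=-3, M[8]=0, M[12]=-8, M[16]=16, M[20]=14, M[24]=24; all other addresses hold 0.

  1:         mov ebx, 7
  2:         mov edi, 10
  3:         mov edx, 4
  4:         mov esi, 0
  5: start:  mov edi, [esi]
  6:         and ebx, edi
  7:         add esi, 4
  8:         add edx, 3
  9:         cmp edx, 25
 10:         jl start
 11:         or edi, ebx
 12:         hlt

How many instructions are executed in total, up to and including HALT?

48

mov ebx, 7 → ebx=7
mov edi, 10 → edi=10
mov edx, 4 → edx=4
mov esi, 0 → esi=0
mov edi, [esi] → edi=M[0]=-5
and ebx, edi → ebx=7&(-5)=3
add esi, 4 → esi=0+4=4
add edx, 3 → edx=4+3=7
cmp edx, 25  (cmp 7,25)
jl start: taken
mov edi, [esi] → edi=M[4]=-3
and ebx, edi → ebx=3&(-3)=1
add esi, 4 → esi=4+4=8
add edx, 3 → edx=7+3=10
cmp edx, 25  (cmp 10,25)
jl start: taken
mov edi, [esi] → edi=M[8]=0
and ebx, edi → ebx=1&0=0
add esi, 4 → esi=8+4=12
add edx, 3 → edx=10+3=13
cmp edx, 25  (cmp 13,25)
jl start: taken
mov edi, [esi] → edi=M[12]=-8
and ebx, edi → ebx=0&(-8)=0
add esi, 4 → esi=12+4=16
add edx, 3 → edx=13+3=16
cmp edx, 25  (cmp 16,25)
jl start: taken
mov edi, [esi] → edi=M[16]=16
and ebx, edi → ebx=0&16=0
add esi, 4 → esi=16+4=20
add edx, 3 → edx=16+3=19
cmp edx, 25  (cmp 19,25)
jl start: taken
mov edi, [esi] → edi=M[20]=14
and ebx, edi → ebx=0&14=0
add esi, 4 → esi=20+4=24
add edx, 3 → edx=19+3=22
cmp edx, 25  (cmp 22,25)
jl start: taken
mov edi, [esi] → edi=M[24]=24
and ebx, edi → ebx=0&24=0
add esi, 4 → esi=24+4=28
add edx, 3 → edx=22+3=25
cmp edx, 25  (cmp 25,25)
jl start: not taken
or edi, ebx → edi=24|0=24
halt.
Total executed instructions: 48.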